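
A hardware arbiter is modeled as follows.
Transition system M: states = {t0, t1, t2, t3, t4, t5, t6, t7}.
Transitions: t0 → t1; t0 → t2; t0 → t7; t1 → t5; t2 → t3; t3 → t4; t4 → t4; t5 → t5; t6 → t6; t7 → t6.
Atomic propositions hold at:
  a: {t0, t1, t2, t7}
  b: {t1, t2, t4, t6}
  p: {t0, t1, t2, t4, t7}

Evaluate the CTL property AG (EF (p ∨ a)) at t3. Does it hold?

Yes

Sat(p ∨ a) = {t0, t1, t2, t4, t7}
EF (p ∨ a): least fixpoint, start Z0 = {t0, t1, t2, t4, t7}, add states with some successor in Z. Z1 = {t0, t1, t2, t3, t4, t7}; fixed.
Sat(EF (p ∨ a)) = {t0, t1, t2, t3, t4, t7}
AG (EF (p ∨ a)): greatest fixpoint, start Z0 = {t0, t1, t2, t3, t4, t7}, keep only states in Sat with every successor in Z. Z1 = {t0, t2, t3, t4}; Z2 = {t2, t3, t4}; fixed.
Sat(AG (EF (p ∨ a))) = {t2, t3, t4}
t3 ∈ Sat(AG (EF (p ∨ a))) = {t2, t3, t4}, so the formula holds at t3.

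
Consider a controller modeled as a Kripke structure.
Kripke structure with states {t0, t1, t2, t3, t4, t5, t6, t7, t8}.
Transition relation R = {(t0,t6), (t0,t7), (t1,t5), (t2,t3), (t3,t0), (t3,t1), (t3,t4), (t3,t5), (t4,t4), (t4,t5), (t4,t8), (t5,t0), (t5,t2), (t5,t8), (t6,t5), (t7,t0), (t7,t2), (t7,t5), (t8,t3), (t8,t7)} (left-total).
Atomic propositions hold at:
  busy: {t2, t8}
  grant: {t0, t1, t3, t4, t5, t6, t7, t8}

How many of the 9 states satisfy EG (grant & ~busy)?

Sat(~busy) = {t0, t1, t3, t4, t5, t6, t7}
Sat(grant & ~busy) = {t0, t1, t3, t4, t5, t6, t7}
EG (grant & ~busy): greatest fixpoint, start Z0 = {t0, t1, t3, t4, t5, t6, t7}, keep only states in Sat with some successor in Z. Already a fixed point.
Sat(EG (grant & ~busy)) = {t0, t1, t3, t4, t5, t6, t7}
|Sat(EG (grant & ~busy))| = |{t0, t1, t3, t4, t5, t6, t7}| = 7.

7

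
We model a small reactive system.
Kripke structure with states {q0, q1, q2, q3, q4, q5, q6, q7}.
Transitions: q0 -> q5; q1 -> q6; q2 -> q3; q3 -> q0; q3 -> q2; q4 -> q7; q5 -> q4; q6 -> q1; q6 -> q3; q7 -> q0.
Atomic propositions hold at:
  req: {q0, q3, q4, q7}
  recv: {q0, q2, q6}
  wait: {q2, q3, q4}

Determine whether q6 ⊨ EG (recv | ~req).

Sat(~req) = {q1, q2, q5, q6}
Sat(recv | ~req) = {q0, q1, q2, q5, q6}
EG (recv | ~req): greatest fixpoint, start Z0 = {q0, q1, q2, q5, q6}, keep only states in Sat with some successor in Z. Z1 = {q0, q1, q6}; Z2 = {q1, q6}; fixed.
Sat(EG (recv | ~req)) = {q1, q6}
q6 ∈ Sat(EG (recv | ~req)) = {q1, q6}, so the formula holds at q6.

Yes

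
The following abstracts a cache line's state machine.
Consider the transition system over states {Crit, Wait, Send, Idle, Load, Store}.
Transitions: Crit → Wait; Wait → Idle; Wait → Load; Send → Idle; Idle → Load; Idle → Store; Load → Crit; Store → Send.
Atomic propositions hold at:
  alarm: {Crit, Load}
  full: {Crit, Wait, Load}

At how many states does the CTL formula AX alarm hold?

1

Sat(AX alarm) = {s : every successor in {Crit, Load}} = {Load}
|Sat(AX alarm)| = |{Load}| = 1.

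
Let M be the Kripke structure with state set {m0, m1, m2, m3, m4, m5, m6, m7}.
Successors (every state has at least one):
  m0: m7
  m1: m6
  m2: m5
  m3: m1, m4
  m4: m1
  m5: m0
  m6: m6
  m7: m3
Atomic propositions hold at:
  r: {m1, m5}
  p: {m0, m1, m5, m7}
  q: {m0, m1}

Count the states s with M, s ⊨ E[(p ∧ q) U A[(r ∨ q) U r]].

2

Sat(p ∧ q) = {m0, m1}
Sat(r ∨ q) = {m0, m1, m5}
A[(r ∨ q) U r]: least fixpoint, start Z0 = Sat(r) = {m1, m5}, add states in Sat(r ∨ q) with every successor in Z. Already a fixed point.
Sat(A[(r ∨ q) U r]) = {m1, m5}
E[(p ∧ q) U A[(r ∨ q) U r]]: least fixpoint, start Z0 = Sat(A[(r ∨ q) U r]) = {m1, m5}, add states in Sat(p ∧ q) with some successor in Z. Already a fixed point.
Sat(E[(p ∧ q) U A[(r ∨ q) U r]]) = {m1, m5}
|Sat(E[(p ∧ q) U A[(r ∨ q) U r]])| = |{m1, m5}| = 2.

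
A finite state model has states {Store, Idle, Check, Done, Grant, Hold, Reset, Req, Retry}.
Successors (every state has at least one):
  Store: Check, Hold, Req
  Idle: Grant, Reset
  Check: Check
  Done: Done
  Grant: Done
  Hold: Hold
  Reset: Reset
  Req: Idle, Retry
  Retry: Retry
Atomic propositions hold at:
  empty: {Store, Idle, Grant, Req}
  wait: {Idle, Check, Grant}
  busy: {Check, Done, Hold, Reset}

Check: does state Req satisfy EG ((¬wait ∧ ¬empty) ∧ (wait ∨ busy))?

No

Sat(¬wait) = {Store, Done, Hold, Reset, Req, Retry}
Sat(¬empty) = {Check, Done, Hold, Reset, Retry}
Sat(¬wait ∧ ¬empty) = {Done, Hold, Reset, Retry}
Sat(wait ∨ busy) = {Idle, Check, Done, Grant, Hold, Reset}
Sat((¬wait ∧ ¬empty) ∧ (wait ∨ busy)) = {Done, Hold, Reset}
EG ((¬wait ∧ ¬empty) ∧ (wait ∨ busy)): greatest fixpoint, start Z0 = {Done, Hold, Reset}, keep only states in Sat with some successor in Z. Already a fixed point.
Sat(EG ((¬wait ∧ ¬empty) ∧ (wait ∨ busy))) = {Done, Hold, Reset}
Req ∉ Sat(EG ((¬wait ∧ ¬empty) ∧ (wait ∨ busy))) = {Done, Hold, Reset}, so the formula does not hold at Req.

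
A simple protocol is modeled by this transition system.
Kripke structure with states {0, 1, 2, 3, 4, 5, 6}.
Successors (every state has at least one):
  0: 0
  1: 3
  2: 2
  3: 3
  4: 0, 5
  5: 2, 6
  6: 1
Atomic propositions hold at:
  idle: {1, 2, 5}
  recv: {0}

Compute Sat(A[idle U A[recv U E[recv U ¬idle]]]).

Sat(¬idle) = {0, 3, 4, 6}
E[recv U ¬idle]: least fixpoint, start Z0 = Sat(¬idle) = {0, 3, 4, 6}, add states in Sat(recv) with some successor in Z. Already a fixed point.
Sat(E[recv U ¬idle]) = {0, 3, 4, 6}
A[recv U E[recv U ¬idle]]: least fixpoint, start Z0 = Sat(E[recv U ¬idle]) = {0, 3, 4, 6}, add states in Sat(recv) with every successor in Z. Already a fixed point.
Sat(A[recv U E[recv U ¬idle]]) = {0, 3, 4, 6}
A[idle U A[recv U E[recv U ¬idle]]]: least fixpoint, start Z0 = Sat(A[recv U E[recv U ¬idle]]) = {0, 3, 4, 6}, add states in Sat(idle) with every successor in Z. Z1 = {0, 1, 3, 4, 6}; fixed.
Sat(A[idle U A[recv U E[recv U ¬idle]]]) = {0, 1, 3, 4, 6}

{0, 1, 3, 4, 6}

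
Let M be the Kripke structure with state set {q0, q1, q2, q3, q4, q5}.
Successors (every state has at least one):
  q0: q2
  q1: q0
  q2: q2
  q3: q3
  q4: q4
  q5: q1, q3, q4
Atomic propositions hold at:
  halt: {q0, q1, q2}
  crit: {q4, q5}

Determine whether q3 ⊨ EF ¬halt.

Yes

Sat(¬halt) = {q3, q4, q5}
EF ¬halt: least fixpoint, start Z0 = {q3, q4, q5}, add states with some successor in Z. Already a fixed point.
Sat(EF ¬halt) = {q3, q4, q5}
q3 ∈ Sat(EF ¬halt) = {q3, q4, q5}, so the formula holds at q3.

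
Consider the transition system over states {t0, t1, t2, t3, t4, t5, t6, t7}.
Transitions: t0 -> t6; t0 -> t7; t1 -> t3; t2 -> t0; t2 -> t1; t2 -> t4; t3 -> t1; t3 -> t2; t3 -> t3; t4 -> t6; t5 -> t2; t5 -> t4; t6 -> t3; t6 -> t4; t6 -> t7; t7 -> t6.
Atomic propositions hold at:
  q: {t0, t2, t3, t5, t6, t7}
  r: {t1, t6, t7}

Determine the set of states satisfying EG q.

EG q: greatest fixpoint, start Z0 = {t0, t2, t3, t5, t6, t7}, keep only states in Sat with some successor in Z. Already a fixed point.
Sat(EG q) = {t0, t2, t3, t5, t6, t7}

{t0, t2, t3, t5, t6, t7}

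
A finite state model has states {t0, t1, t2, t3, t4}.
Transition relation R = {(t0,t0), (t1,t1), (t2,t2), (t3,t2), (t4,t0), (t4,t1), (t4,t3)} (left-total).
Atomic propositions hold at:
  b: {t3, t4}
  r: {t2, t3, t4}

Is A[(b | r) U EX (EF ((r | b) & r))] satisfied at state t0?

No

Sat(b | r) = {t2, t3, t4}
Sat(r | b) = {t2, t3, t4}
Sat((r | b) & r) = {t2, t3, t4}
EF ((r | b) & r): least fixpoint, start Z0 = {t2, t3, t4}, add states with some successor in Z. Already a fixed point.
Sat(EF ((r | b) & r)) = {t2, t3, t4}
Sat(EX (EF ((r | b) & r))) = {s : some successor in {t2, t3, t4}} = {t2, t3, t4}
A[(b | r) U EX (EF ((r | b) & r))]: least fixpoint, start Z0 = Sat(EX (EF ((r | b) & r))) = {t2, t3, t4}, add states in Sat(b | r) with every successor in Z. Already a fixed point.
Sat(A[(b | r) U EX (EF ((r | b) & r))]) = {t2, t3, t4}
t0 ∉ Sat(A[(b | r) U EX (EF ((r | b) & r))]) = {t2, t3, t4}, so the formula does not hold at t0.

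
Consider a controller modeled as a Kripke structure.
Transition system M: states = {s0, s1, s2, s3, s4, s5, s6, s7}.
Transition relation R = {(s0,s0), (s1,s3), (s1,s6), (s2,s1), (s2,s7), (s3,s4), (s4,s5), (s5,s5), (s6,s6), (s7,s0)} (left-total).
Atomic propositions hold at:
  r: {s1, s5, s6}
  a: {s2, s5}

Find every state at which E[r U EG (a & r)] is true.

{s5}

Sat(a & r) = {s5}
EG (a & r): greatest fixpoint, start Z0 = {s5}, keep only states in Sat with some successor in Z. Already a fixed point.
Sat(EG (a & r)) = {s5}
E[r U EG (a & r)]: least fixpoint, start Z0 = Sat(EG (a & r)) = {s5}, add states in Sat(r) with some successor in Z. Already a fixed point.
Sat(E[r U EG (a & r)]) = {s5}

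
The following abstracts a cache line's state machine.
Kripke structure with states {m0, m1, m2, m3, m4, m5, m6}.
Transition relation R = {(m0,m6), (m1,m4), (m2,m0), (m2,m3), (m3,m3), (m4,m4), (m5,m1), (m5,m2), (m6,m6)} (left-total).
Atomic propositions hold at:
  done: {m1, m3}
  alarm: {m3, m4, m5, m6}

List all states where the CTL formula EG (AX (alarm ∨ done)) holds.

{m0, m1, m3, m4, m6}

Sat(alarm ∨ done) = {m1, m3, m4, m5, m6}
Sat(AX (alarm ∨ done)) = {s : every successor in {m1, m3, m4, m5, m6}} = {m0, m1, m3, m4, m6}
EG (AX (alarm ∨ done)): greatest fixpoint, start Z0 = {m0, m1, m3, m4, m6}, keep only states in Sat with some successor in Z. Already a fixed point.
Sat(EG (AX (alarm ∨ done))) = {m0, m1, m3, m4, m6}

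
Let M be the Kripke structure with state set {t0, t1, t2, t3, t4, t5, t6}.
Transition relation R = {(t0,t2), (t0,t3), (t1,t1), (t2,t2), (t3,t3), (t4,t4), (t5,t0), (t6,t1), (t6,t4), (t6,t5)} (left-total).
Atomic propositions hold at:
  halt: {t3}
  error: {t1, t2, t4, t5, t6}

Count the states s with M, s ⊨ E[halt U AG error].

AG error: greatest fixpoint, start Z0 = {t1, t2, t4, t5, t6}, keep only states in Sat with every successor in Z. Z1 = {t1, t2, t4, t6}; Z2 = {t1, t2, t4}; fixed.
Sat(AG error) = {t1, t2, t4}
E[halt U AG error]: least fixpoint, start Z0 = Sat(AG error) = {t1, t2, t4}, add states in Sat(halt) with some successor in Z. Already a fixed point.
Sat(E[halt U AG error]) = {t1, t2, t4}
|Sat(E[halt U AG error])| = |{t1, t2, t4}| = 3.

3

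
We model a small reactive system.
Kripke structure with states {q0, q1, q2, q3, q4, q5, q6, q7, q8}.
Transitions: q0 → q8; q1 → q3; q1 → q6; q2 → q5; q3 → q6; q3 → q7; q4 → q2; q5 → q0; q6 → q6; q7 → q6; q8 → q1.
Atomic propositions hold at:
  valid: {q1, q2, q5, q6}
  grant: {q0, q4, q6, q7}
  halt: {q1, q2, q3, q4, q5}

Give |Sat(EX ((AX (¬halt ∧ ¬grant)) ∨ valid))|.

8

Sat(¬halt) = {q0, q6, q7, q8}
Sat(¬grant) = {q1, q2, q3, q5, q8}
Sat(¬halt ∧ ¬grant) = {q8}
Sat(AX (¬halt ∧ ¬grant)) = {s : every successor in {q8}} = {q0}
Sat((AX (¬halt ∧ ¬grant)) ∨ valid) = {q0, q1, q2, q5, q6}
Sat(EX ((AX (¬halt ∧ ¬grant)) ∨ valid)) = {s : some successor in {q0, q1, q2, q5, q6}} = {q1, q2, q3, q4, q5, q6, q7, q8}
|Sat(EX ((AX (¬halt ∧ ¬grant)) ∨ valid))| = |{q1, q2, q3, q4, q5, q6, q7, q8}| = 8.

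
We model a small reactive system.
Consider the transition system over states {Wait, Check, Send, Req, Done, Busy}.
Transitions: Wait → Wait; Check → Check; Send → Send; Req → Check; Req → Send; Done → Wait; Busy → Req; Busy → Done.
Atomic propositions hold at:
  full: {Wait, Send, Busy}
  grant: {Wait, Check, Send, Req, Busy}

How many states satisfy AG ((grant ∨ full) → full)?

3

Sat(grant ∨ full) = {Wait, Check, Send, Req, Busy}
Sat((grant ∨ full) → full) = {Wait, Send, Done, Busy}
AG ((grant ∨ full) → full): greatest fixpoint, start Z0 = {Wait, Send, Done, Busy}, keep only states in Sat with every successor in Z. Z1 = {Wait, Send, Done}; fixed.
Sat(AG ((grant ∨ full) → full)) = {Wait, Send, Done}
|Sat(AG ((grant ∨ full) → full))| = |{Wait, Send, Done}| = 3.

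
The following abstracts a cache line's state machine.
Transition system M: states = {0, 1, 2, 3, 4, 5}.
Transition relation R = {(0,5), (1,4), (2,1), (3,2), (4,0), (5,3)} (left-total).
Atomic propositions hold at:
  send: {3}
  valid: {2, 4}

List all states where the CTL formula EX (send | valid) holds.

Sat(send | valid) = {2, 3, 4}
Sat(EX (send | valid)) = {s : some successor in {2, 3, 4}} = {1, 3, 5}

{1, 3, 5}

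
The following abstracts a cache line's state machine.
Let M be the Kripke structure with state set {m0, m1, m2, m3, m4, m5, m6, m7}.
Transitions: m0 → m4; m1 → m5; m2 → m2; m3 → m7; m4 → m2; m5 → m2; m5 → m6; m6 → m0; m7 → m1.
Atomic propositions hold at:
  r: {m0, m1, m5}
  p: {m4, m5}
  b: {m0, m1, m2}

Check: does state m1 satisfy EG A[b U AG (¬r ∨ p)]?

No

Sat(¬r) = {m2, m3, m4, m6, m7}
Sat(¬r ∨ p) = {m2, m3, m4, m5, m6, m7}
AG (¬r ∨ p): greatest fixpoint, start Z0 = {m2, m3, m4, m5, m6, m7}, keep only states in Sat with every successor in Z. Z1 = {m2, m3, m4, m5}; Z2 = {m2, m4}; fixed.
Sat(AG (¬r ∨ p)) = {m2, m4}
A[b U AG (¬r ∨ p)]: least fixpoint, start Z0 = Sat(AG (¬r ∨ p)) = {m2, m4}, add states in Sat(b) with every successor in Z. Z1 = {m0, m2, m4}; fixed.
Sat(A[b U AG (¬r ∨ p)]) = {m0, m2, m4}
EG A[b U AG (¬r ∨ p)]: greatest fixpoint, start Z0 = {m0, m2, m4}, keep only states in Sat with some successor in Z. Already a fixed point.
Sat(EG A[b U AG (¬r ∨ p)]) = {m0, m2, m4}
m1 ∉ Sat(EG A[b U AG (¬r ∨ p)]) = {m0, m2, m4}, so the formula does not hold at m1.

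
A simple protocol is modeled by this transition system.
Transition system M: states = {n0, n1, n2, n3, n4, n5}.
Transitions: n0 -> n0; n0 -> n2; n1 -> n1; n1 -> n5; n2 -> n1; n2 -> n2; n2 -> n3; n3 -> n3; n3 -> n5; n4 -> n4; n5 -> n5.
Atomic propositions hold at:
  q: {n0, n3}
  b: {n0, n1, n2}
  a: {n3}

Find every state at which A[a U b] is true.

A[a U b]: least fixpoint, start Z0 = Sat(b) = {n0, n1, n2}, add states in Sat(a) with every successor in Z. Already a fixed point.
Sat(A[a U b]) = {n0, n1, n2}

{n0, n1, n2}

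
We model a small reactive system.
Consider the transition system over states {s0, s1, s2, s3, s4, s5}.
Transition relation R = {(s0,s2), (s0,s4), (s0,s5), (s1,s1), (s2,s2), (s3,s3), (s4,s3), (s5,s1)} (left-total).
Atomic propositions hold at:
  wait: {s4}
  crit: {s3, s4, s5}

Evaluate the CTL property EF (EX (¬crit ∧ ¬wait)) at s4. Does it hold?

Sat(¬crit) = {s0, s1, s2}
Sat(¬wait) = {s0, s1, s2, s3, s5}
Sat(¬crit ∧ ¬wait) = {s0, s1, s2}
Sat(EX (¬crit ∧ ¬wait)) = {s : some successor in {s0, s1, s2}} = {s0, s1, s2, s5}
EF (EX (¬crit ∧ ¬wait)): least fixpoint, start Z0 = {s0, s1, s2, s5}, add states with some successor in Z. Already a fixed point.
Sat(EF (EX (¬crit ∧ ¬wait))) = {s0, s1, s2, s5}
s4 ∉ Sat(EF (EX (¬crit ∧ ¬wait))) = {s0, s1, s2, s5}, so the formula does not hold at s4.

No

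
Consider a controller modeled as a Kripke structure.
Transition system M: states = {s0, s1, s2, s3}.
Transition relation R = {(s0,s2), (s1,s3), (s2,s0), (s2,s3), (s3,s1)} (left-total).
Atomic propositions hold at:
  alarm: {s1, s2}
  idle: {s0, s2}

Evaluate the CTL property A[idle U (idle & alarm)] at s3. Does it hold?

Sat(idle & alarm) = {s2}
A[idle U (idle & alarm)]: least fixpoint, start Z0 = Sat((idle & alarm)) = {s2}, add states in Sat(idle) with every successor in Z. Z1 = {s0, s2}; fixed.
Sat(A[idle U (idle & alarm)]) = {s0, s2}
s3 ∉ Sat(A[idle U (idle & alarm)]) = {s0, s2}, so the formula does not hold at s3.

No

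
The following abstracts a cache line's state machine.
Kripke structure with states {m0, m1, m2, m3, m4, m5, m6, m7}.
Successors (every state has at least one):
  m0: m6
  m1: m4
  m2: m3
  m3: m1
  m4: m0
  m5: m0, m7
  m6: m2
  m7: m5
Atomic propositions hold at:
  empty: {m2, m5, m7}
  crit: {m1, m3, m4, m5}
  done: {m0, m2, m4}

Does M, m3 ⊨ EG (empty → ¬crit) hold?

Yes

Sat(¬crit) = {m0, m2, m6, m7}
Sat(empty → ¬crit) = {m0, m1, m2, m3, m4, m6, m7}
EG (empty → ¬crit): greatest fixpoint, start Z0 = {m0, m1, m2, m3, m4, m6, m7}, keep only states in Sat with some successor in Z. Z1 = {m0, m1, m2, m3, m4, m6}; fixed.
Sat(EG (empty → ¬crit)) = {m0, m1, m2, m3, m4, m6}
m3 ∈ Sat(EG (empty → ¬crit)) = {m0, m1, m2, m3, m4, m6}, so the formula holds at m3.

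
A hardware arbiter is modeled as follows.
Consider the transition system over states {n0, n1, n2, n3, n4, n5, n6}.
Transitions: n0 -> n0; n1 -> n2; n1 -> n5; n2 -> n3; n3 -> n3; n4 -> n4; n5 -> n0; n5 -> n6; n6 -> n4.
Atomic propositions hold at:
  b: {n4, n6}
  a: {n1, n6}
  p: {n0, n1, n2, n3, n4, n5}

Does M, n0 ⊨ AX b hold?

No

Sat(AX b) = {s : every successor in {n4, n6}} = {n4, n6}
n0 ∉ Sat(AX b) = {n4, n6}, so the formula does not hold at n0.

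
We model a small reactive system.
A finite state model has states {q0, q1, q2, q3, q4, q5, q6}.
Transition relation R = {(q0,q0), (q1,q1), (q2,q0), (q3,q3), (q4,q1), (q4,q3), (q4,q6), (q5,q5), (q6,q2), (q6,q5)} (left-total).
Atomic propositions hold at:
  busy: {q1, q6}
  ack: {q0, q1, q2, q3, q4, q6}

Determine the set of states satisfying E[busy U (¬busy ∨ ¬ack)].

{q0, q2, q3, q4, q5, q6}

Sat(¬busy) = {q0, q2, q3, q4, q5}
Sat(¬ack) = {q5}
Sat(¬busy ∨ ¬ack) = {q0, q2, q3, q4, q5}
E[busy U (¬busy ∨ ¬ack)]: least fixpoint, start Z0 = Sat((¬busy ∨ ¬ack)) = {q0, q2, q3, q4, q5}, add states in Sat(busy) with some successor in Z. Z1 = {q0, q2, q3, q4, q5, q6}; fixed.
Sat(E[busy U (¬busy ∨ ¬ack)]) = {q0, q2, q3, q4, q5, q6}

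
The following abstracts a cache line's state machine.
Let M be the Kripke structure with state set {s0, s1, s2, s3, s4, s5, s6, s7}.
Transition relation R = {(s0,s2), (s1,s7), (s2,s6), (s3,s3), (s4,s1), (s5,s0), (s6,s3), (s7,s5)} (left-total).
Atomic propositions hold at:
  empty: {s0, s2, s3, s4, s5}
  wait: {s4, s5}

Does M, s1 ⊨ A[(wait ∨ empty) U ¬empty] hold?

Yes

Sat(wait ∨ empty) = {s0, s2, s3, s4, s5}
Sat(¬empty) = {s1, s6, s7}
A[(wait ∨ empty) U ¬empty]: least fixpoint, start Z0 = Sat(¬empty) = {s1, s6, s7}, add states in Sat(wait ∨ empty) with every successor in Z. Z1 = {s1, s2, s4, s6, s7}; Z2 = {s0, s1, s2, s4, s6, s7}; Z3 = {s0, s1, s2, s4, s5, s6, s7}; fixed.
Sat(A[(wait ∨ empty) U ¬empty]) = {s0, s1, s2, s4, s5, s6, s7}
s1 ∈ Sat(A[(wait ∨ empty) U ¬empty]) = {s0, s1, s2, s4, s5, s6, s7}, so the formula holds at s1.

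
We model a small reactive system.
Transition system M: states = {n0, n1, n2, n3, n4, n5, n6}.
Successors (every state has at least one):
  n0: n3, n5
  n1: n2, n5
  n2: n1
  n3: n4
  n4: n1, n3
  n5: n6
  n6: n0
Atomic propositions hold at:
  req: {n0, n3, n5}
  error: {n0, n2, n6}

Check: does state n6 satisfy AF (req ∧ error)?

Sat(req ∧ error) = {n0}
AF (req ∧ error): least fixpoint, start Z0 = {n0}, add states with every successor in Z. Z1 = {n0, n6}; Z2 = {n0, n5, n6}; fixed.
Sat(AF (req ∧ error)) = {n0, n5, n6}
n6 ∈ Sat(AF (req ∧ error)) = {n0, n5, n6}, so the formula holds at n6.

Yes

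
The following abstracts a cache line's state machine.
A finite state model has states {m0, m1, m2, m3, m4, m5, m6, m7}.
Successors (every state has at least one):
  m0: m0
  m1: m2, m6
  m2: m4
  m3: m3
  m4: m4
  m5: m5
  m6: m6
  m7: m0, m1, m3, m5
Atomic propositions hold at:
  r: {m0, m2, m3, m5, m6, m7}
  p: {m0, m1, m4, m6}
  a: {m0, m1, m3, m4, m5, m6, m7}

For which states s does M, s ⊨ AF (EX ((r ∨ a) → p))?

Sat(r ∨ a) = {m0, m1, m2, m3, m4, m5, m6, m7}
Sat((r ∨ a) → p) = {m0, m1, m4, m6}
Sat(EX ((r ∨ a) → p)) = {s : some successor in {m0, m1, m4, m6}} = {m0, m1, m2, m4, m6, m7}
AF (EX ((r ∨ a) → p)): least fixpoint, start Z0 = {m0, m1, m2, m4, m6, m7}, add states with every successor in Z. Already a fixed point.
Sat(AF (EX ((r ∨ a) → p))) = {m0, m1, m2, m4, m6, m7}

{m0, m1, m2, m4, m6, m7}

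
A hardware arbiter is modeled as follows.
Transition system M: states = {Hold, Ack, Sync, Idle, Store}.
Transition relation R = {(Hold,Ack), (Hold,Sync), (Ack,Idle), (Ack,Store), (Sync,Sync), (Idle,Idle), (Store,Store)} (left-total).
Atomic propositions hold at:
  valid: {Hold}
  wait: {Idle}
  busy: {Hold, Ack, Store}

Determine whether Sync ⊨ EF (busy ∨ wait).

Sat(busy ∨ wait) = {Hold, Ack, Idle, Store}
EF (busy ∨ wait): least fixpoint, start Z0 = {Hold, Ack, Idle, Store}, add states with some successor in Z. Already a fixed point.
Sat(EF (busy ∨ wait)) = {Hold, Ack, Idle, Store}
Sync ∉ Sat(EF (busy ∨ wait)) = {Hold, Ack, Idle, Store}, so the formula does not hold at Sync.

No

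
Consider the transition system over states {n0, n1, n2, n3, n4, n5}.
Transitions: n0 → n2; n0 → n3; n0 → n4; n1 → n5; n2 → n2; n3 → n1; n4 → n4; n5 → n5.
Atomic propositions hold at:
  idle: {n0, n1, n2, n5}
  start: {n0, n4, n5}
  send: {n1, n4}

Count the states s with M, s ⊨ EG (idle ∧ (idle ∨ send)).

Sat(idle ∨ send) = {n0, n1, n2, n4, n5}
Sat(idle ∧ (idle ∨ send)) = {n0, n1, n2, n5}
EG (idle ∧ (idle ∨ send)): greatest fixpoint, start Z0 = {n0, n1, n2, n5}, keep only states in Sat with some successor in Z. Already a fixed point.
Sat(EG (idle ∧ (idle ∨ send))) = {n0, n1, n2, n5}
|Sat(EG (idle ∧ (idle ∨ send)))| = |{n0, n1, n2, n5}| = 4.

4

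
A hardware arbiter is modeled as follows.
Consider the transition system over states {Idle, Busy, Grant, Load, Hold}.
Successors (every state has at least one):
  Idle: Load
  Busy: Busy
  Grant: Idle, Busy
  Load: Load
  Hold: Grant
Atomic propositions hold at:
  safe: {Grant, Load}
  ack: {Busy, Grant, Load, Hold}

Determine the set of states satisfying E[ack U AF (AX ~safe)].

Sat(~safe) = {Idle, Busy, Hold}
Sat(AX ~safe) = {s : every successor in {Idle, Busy, Hold}} = {Busy, Grant}
AF (AX ~safe): least fixpoint, start Z0 = {Busy, Grant}, add states with every successor in Z. Z1 = {Busy, Grant, Hold}; fixed.
Sat(AF (AX ~safe)) = {Busy, Grant, Hold}
E[ack U AF (AX ~safe)]: least fixpoint, start Z0 = Sat(AF (AX ~safe)) = {Busy, Grant, Hold}, add states in Sat(ack) with some successor in Z. Already a fixed point.
Sat(E[ack U AF (AX ~safe)]) = {Busy, Grant, Hold}

{Busy, Grant, Hold}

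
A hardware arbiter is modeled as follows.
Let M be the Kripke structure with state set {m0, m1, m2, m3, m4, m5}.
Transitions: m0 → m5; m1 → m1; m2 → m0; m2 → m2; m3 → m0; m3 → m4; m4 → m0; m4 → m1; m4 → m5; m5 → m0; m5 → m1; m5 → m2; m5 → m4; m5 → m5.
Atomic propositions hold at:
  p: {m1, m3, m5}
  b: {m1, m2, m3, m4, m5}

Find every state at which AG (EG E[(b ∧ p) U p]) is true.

{m1}

Sat(b ∧ p) = {m1, m3, m5}
E[(b ∧ p) U p]: least fixpoint, start Z0 = Sat(p) = {m1, m3, m5}, add states in Sat(b ∧ p) with some successor in Z. Already a fixed point.
Sat(E[(b ∧ p) U p]) = {m1, m3, m5}
EG E[(b ∧ p) U p]: greatest fixpoint, start Z0 = {m1, m3, m5}, keep only states in Sat with some successor in Z. Z1 = {m1, m5}; fixed.
Sat(EG E[(b ∧ p) U p]) = {m1, m5}
AG (EG E[(b ∧ p) U p]): greatest fixpoint, start Z0 = {m1, m5}, keep only states in Sat with every successor in Z. Z1 = {m1}; fixed.
Sat(AG (EG E[(b ∧ p) U p])) = {m1}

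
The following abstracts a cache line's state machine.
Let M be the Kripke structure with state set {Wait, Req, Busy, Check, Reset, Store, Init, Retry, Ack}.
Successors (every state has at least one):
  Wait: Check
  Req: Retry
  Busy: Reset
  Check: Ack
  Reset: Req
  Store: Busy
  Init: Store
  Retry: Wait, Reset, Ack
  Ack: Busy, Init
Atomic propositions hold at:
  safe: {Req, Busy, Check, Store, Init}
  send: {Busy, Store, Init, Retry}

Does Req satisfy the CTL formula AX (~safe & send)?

Sat(~safe) = {Wait, Reset, Retry, Ack}
Sat(~safe & send) = {Retry}
Sat(AX (~safe & send)) = {s : every successor in {Retry}} = {Req}
Req ∈ Sat(AX (~safe & send)) = {Req}, so the formula holds at Req.

Yes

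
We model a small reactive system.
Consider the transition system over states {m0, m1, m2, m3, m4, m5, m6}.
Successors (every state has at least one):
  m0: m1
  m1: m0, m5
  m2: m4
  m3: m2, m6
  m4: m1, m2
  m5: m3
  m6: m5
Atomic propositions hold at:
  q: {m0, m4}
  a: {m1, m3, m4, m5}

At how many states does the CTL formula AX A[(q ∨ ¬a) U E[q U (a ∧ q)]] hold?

1

Sat(¬a) = {m0, m2, m6}
Sat(q ∨ ¬a) = {m0, m2, m4, m6}
Sat(a ∧ q) = {m4}
E[q U (a ∧ q)]: least fixpoint, start Z0 = Sat((a ∧ q)) = {m4}, add states in Sat(q) with some successor in Z. Already a fixed point.
Sat(E[q U (a ∧ q)]) = {m4}
A[(q ∨ ¬a) U E[q U (a ∧ q)]]: least fixpoint, start Z0 = Sat(E[q U (a ∧ q)]) = {m4}, add states in Sat(q ∨ ¬a) with every successor in Z. Z1 = {m2, m4}; fixed.
Sat(A[(q ∨ ¬a) U E[q U (a ∧ q)]]) = {m2, m4}
Sat(AX A[(q ∨ ¬a) U E[q U (a ∧ q)]]) = {s : every successor in {m2, m4}} = {m2}
|Sat(AX A[(q ∨ ¬a) U E[q U (a ∧ q)]])| = |{m2}| = 1.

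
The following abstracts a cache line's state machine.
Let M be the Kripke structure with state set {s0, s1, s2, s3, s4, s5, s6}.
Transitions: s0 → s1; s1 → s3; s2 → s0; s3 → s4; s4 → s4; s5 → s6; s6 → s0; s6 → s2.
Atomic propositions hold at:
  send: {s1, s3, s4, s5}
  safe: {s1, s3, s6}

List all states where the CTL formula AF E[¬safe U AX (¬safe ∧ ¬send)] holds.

{s2, s5, s6}

Sat(¬safe) = {s0, s2, s4, s5}
Sat(¬send) = {s0, s2, s6}
Sat(¬safe ∧ ¬send) = {s0, s2}
Sat(AX (¬safe ∧ ¬send)) = {s : every successor in {s0, s2}} = {s2, s6}
E[¬safe U AX (¬safe ∧ ¬send)]: least fixpoint, start Z0 = Sat(AX (¬safe ∧ ¬send)) = {s2, s6}, add states in Sat(¬safe) with some successor in Z. Z1 = {s2, s5, s6}; fixed.
Sat(E[¬safe U AX (¬safe ∧ ¬send)]) = {s2, s5, s6}
AF E[¬safe U AX (¬safe ∧ ¬send)]: least fixpoint, start Z0 = {s2, s5, s6}, add states with every successor in Z. Already a fixed point.
Sat(AF E[¬safe U AX (¬safe ∧ ¬send)]) = {s2, s5, s6}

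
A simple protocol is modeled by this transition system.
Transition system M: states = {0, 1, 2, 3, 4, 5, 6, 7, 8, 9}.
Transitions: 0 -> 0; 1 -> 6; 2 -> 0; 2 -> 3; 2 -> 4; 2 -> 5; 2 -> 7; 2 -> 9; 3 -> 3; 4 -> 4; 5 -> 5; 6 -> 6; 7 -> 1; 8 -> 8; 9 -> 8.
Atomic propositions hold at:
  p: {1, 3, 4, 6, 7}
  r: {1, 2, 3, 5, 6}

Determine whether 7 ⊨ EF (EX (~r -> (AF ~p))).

Sat(~r) = {0, 4, 7, 8, 9}
Sat(~p) = {0, 2, 5, 8, 9}
AF ~p: least fixpoint, start Z0 = {0, 2, 5, 8, 9}, add states with every successor in Z. Already a fixed point.
Sat(AF ~p) = {0, 2, 5, 8, 9}
Sat(~r -> (AF ~p)) = {0, 1, 2, 3, 5, 6, 8, 9}
Sat(EX (~r -> (AF ~p))) = {s : some successor in {0, 1, 2, 3, 5, 6, 8, 9}} = {0, 1, 2, 3, 5, 6, 7, 8, 9}
EF (EX (~r -> (AF ~p))): least fixpoint, start Z0 = {0, 1, 2, 3, 5, 6, 7, 8, 9}, add states with some successor in Z. Already a fixed point.
Sat(EF (EX (~r -> (AF ~p)))) = {0, 1, 2, 3, 5, 6, 7, 8, 9}
7 ∈ Sat(EF (EX (~r -> (AF ~p)))) = {0, 1, 2, 3, 5, 6, 7, 8, 9}, so the formula holds at 7.

Yes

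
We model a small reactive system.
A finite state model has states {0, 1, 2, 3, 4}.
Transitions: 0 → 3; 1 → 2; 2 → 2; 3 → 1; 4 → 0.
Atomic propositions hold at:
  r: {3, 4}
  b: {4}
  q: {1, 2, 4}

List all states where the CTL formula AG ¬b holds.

Sat(¬b) = {0, 1, 2, 3}
AG ¬b: greatest fixpoint, start Z0 = {0, 1, 2, 3}, keep only states in Sat with every successor in Z. Already a fixed point.
Sat(AG ¬b) = {0, 1, 2, 3}

{0, 1, 2, 3}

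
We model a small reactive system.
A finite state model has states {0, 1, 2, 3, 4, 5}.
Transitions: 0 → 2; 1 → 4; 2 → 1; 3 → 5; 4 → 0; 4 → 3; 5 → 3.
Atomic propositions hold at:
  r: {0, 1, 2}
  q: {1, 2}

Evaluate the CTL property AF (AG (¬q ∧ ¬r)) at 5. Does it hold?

Sat(¬q) = {0, 3, 4, 5}
Sat(¬r) = {3, 4, 5}
Sat(¬q ∧ ¬r) = {3, 4, 5}
AG (¬q ∧ ¬r): greatest fixpoint, start Z0 = {3, 4, 5}, keep only states in Sat with every successor in Z. Z1 = {3, 5}; fixed.
Sat(AG (¬q ∧ ¬r)) = {3, 5}
AF (AG (¬q ∧ ¬r)): least fixpoint, start Z0 = {3, 5}, add states with every successor in Z. Already a fixed point.
Sat(AF (AG (¬q ∧ ¬r))) = {3, 5}
5 ∈ Sat(AF (AG (¬q ∧ ¬r))) = {3, 5}, so the formula holds at 5.

Yes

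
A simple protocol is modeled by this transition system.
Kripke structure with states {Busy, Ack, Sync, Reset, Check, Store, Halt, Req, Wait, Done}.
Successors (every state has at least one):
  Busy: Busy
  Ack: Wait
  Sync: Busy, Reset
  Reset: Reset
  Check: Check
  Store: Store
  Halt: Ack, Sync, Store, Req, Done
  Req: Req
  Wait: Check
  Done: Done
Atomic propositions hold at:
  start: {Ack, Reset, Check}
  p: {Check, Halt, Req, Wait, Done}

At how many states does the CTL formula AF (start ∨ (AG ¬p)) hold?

7

Sat(¬p) = {Busy, Ack, Sync, Reset, Store}
AG ¬p: greatest fixpoint, start Z0 = {Busy, Ack, Sync, Reset, Store}, keep only states in Sat with every successor in Z. Z1 = {Busy, Sync, Reset, Store}; fixed.
Sat(AG ¬p) = {Busy, Sync, Reset, Store}
Sat(start ∨ (AG ¬p)) = {Busy, Ack, Sync, Reset, Check, Store}
AF (start ∨ (AG ¬p)): least fixpoint, start Z0 = {Busy, Ack, Sync, Reset, Check, Store}, add states with every successor in Z. Z1 = {Busy, Ack, Sync, Reset, Check, Store, Wait}; fixed.
Sat(AF (start ∨ (AG ¬p))) = {Busy, Ack, Sync, Reset, Check, Store, Wait}
|Sat(AF (start ∨ (AG ¬p)))| = |{Busy, Ack, Sync, Reset, Check, Store, Wait}| = 7.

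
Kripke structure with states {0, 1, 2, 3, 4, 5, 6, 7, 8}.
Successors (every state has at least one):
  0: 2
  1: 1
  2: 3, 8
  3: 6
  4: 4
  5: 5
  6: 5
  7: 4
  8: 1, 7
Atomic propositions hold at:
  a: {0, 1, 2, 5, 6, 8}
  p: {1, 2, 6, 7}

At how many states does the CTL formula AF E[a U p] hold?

E[a U p]: least fixpoint, start Z0 = Sat(p) = {1, 2, 6, 7}, add states in Sat(a) with some successor in Z. Z1 = {0, 1, 2, 6, 7, 8}; fixed.
Sat(E[a U p]) = {0, 1, 2, 6, 7, 8}
AF E[a U p]: least fixpoint, start Z0 = {0, 1, 2, 6, 7, 8}, add states with every successor in Z. Z1 = {0, 1, 2, 3, 6, 7, 8}; fixed.
Sat(AF E[a U p]) = {0, 1, 2, 3, 6, 7, 8}
|Sat(AF E[a U p])| = |{0, 1, 2, 3, 6, 7, 8}| = 7.

7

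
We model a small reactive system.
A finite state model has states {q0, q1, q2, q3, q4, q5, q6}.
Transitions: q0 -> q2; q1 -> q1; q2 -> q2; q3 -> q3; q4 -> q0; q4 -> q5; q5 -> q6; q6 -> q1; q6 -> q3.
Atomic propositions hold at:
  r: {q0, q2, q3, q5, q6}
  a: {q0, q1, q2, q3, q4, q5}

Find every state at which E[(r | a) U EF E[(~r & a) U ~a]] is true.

{q4, q5, q6}

Sat(r | a) = {q0, q1, q2, q3, q4, q5, q6}
Sat(~r) = {q1, q4}
Sat(~r & a) = {q1, q4}
Sat(~a) = {q6}
E[(~r & a) U ~a]: least fixpoint, start Z0 = Sat(~a) = {q6}, add states in Sat(~r & a) with some successor in Z. Already a fixed point.
Sat(E[(~r & a) U ~a]) = {q6}
EF E[(~r & a) U ~a]: least fixpoint, start Z0 = {q6}, add states with some successor in Z. Z1 = {q5, q6}; Z2 = {q4, q5, q6}; fixed.
Sat(EF E[(~r & a) U ~a]) = {q4, q5, q6}
E[(r | a) U EF E[(~r & a) U ~a]]: least fixpoint, start Z0 = Sat(EF E[(~r & a) U ~a]) = {q4, q5, q6}, add states in Sat(r | a) with some successor in Z. Already a fixed point.
Sat(E[(r | a) U EF E[(~r & a) U ~a]]) = {q4, q5, q6}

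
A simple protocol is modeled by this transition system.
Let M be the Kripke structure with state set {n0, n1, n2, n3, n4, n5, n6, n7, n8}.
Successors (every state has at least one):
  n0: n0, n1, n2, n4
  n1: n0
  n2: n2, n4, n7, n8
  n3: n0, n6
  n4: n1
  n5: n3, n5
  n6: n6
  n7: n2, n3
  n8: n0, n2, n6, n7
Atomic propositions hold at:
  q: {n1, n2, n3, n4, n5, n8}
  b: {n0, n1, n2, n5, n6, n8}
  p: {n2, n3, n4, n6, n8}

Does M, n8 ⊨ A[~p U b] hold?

Sat(~p) = {n0, n1, n5, n7}
A[~p U b]: least fixpoint, start Z0 = Sat(b) = {n0, n1, n2, n5, n6, n8}, add states in Sat(~p) with every successor in Z. Already a fixed point.
Sat(A[~p U b]) = {n0, n1, n2, n5, n6, n8}
n8 ∈ Sat(A[~p U b]) = {n0, n1, n2, n5, n6, n8}, so the formula holds at n8.

Yes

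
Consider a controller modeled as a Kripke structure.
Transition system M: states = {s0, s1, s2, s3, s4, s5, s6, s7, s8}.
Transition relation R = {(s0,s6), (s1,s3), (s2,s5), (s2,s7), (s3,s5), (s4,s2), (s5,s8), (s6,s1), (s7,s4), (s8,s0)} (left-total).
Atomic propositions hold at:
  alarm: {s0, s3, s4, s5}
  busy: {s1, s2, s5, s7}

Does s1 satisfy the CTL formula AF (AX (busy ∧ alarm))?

Sat(busy ∧ alarm) = {s5}
Sat(AX (busy ∧ alarm)) = {s : every successor in {s5}} = {s3}
AF (AX (busy ∧ alarm)): least fixpoint, start Z0 = {s3}, add states with every successor in Z. Z1 = {s1, s3}; Z2 = {s1, s3, s6}; Z3 = {s0, s1, s3, s6}; Z4 = {s0, s1, s3, s6, s8}; Z5 = {s0, s1, s3, s5, s6, s8}; fixed.
Sat(AF (AX (busy ∧ alarm))) = {s0, s1, s3, s5, s6, s8}
s1 ∈ Sat(AF (AX (busy ∧ alarm))) = {s0, s1, s3, s5, s6, s8}, so the formula holds at s1.

Yes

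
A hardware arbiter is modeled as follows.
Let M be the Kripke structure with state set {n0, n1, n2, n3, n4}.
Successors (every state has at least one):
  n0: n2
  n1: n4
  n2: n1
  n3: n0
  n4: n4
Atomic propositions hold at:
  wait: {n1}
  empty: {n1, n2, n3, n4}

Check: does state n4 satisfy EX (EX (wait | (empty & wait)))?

Sat(empty & wait) = {n1}
Sat(wait | (empty & wait)) = {n1}
Sat(EX (wait | (empty & wait))) = {s : some successor in {n1}} = {n2}
Sat(EX (EX (wait | (empty & wait)))) = {s : some successor in {n2}} = {n0}
n4 ∉ Sat(EX (EX (wait | (empty & wait)))) = {n0}, so the formula does not hold at n4.

No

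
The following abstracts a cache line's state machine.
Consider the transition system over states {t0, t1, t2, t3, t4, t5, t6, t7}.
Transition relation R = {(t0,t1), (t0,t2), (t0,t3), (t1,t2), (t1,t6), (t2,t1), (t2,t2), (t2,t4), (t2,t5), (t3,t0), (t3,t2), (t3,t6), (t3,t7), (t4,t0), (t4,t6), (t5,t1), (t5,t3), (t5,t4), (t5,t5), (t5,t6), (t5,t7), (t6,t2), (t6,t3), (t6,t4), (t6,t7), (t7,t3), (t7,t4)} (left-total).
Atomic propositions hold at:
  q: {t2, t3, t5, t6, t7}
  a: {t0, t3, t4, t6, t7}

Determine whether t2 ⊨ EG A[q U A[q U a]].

No

A[q U a]: least fixpoint, start Z0 = Sat(a) = {t0, t3, t4, t6, t7}, add states in Sat(q) with every successor in Z. Already a fixed point.
Sat(A[q U a]) = {t0, t3, t4, t6, t7}
A[q U A[q U a]]: least fixpoint, start Z0 = Sat(A[q U a]) = {t0, t3, t4, t6, t7}, add states in Sat(q) with every successor in Z. Already a fixed point.
Sat(A[q U A[q U a]]) = {t0, t3, t4, t6, t7}
EG A[q U A[q U a]]: greatest fixpoint, start Z0 = {t0, t3, t4, t6, t7}, keep only states in Sat with some successor in Z. Already a fixed point.
Sat(EG A[q U A[q U a]]) = {t0, t3, t4, t6, t7}
t2 ∉ Sat(EG A[q U A[q U a]]) = {t0, t3, t4, t6, t7}, so the formula does not hold at t2.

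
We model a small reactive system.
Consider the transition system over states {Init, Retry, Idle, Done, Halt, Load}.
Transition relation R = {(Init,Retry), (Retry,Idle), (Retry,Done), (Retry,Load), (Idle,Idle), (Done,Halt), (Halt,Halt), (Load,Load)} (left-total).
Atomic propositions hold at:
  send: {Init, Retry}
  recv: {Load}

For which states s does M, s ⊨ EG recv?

{Load}

EG recv: greatest fixpoint, start Z0 = {Load}, keep only states in Sat with some successor in Z. Already a fixed point.
Sat(EG recv) = {Load}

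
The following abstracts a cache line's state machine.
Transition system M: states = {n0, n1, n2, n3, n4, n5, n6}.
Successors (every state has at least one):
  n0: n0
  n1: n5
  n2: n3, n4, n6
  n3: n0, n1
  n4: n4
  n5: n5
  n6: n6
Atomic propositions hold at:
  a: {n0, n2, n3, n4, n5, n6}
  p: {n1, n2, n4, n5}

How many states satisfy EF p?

EF p: least fixpoint, start Z0 = {n1, n2, n4, n5}, add states with some successor in Z. Z1 = {n1, n2, n3, n4, n5}; fixed.
Sat(EF p) = {n1, n2, n3, n4, n5}
|Sat(EF p)| = |{n1, n2, n3, n4, n5}| = 5.

5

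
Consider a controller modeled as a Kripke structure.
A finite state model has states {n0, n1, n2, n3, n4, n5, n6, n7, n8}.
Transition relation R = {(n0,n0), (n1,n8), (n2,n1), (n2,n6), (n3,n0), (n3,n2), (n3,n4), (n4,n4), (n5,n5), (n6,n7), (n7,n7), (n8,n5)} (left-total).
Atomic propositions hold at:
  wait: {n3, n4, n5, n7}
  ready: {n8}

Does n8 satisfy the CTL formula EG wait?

EG wait: greatest fixpoint, start Z0 = {n3, n4, n5, n7}, keep only states in Sat with some successor in Z. Already a fixed point.
Sat(EG wait) = {n3, n4, n5, n7}
n8 ∉ Sat(EG wait) = {n3, n4, n5, n7}, so the formula does not hold at n8.

No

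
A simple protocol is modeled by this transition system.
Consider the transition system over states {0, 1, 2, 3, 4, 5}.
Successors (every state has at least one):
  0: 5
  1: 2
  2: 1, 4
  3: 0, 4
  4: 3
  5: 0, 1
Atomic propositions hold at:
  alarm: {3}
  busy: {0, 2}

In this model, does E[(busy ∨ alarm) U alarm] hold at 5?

No

Sat(busy ∨ alarm) = {0, 2, 3}
E[(busy ∨ alarm) U alarm]: least fixpoint, start Z0 = Sat(alarm) = {3}, add states in Sat(busy ∨ alarm) with some successor in Z. Already a fixed point.
Sat(E[(busy ∨ alarm) U alarm]) = {3}
5 ∉ Sat(E[(busy ∨ alarm) U alarm]) = {3}, so the formula does not hold at 5.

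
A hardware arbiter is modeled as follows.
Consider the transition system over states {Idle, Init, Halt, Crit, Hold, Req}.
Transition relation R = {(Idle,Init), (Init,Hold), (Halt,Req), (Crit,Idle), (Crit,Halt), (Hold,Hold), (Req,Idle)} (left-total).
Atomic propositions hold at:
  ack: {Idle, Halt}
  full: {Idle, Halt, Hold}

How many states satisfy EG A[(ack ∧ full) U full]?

1

Sat(ack ∧ full) = {Idle, Halt}
A[(ack ∧ full) U full]: least fixpoint, start Z0 = Sat(full) = {Idle, Halt, Hold}, add states in Sat(ack ∧ full) with every successor in Z. Already a fixed point.
Sat(A[(ack ∧ full) U full]) = {Idle, Halt, Hold}
EG A[(ack ∧ full) U full]: greatest fixpoint, start Z0 = {Idle, Halt, Hold}, keep only states in Sat with some successor in Z. Z1 = {Hold}; fixed.
Sat(EG A[(ack ∧ full) U full]) = {Hold}
|Sat(EG A[(ack ∧ full) U full])| = |{Hold}| = 1.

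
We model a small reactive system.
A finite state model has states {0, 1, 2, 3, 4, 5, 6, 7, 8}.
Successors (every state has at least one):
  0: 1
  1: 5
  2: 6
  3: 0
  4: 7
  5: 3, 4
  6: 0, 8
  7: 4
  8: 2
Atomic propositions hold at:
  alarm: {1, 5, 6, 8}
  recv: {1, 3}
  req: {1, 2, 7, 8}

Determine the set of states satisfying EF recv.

{0, 1, 2, 3, 5, 6, 8}

EF recv: least fixpoint, start Z0 = {1, 3}, add states with some successor in Z. Z1 = {0, 1, 3, 5}; Z2 = {0, 1, 3, 5, 6}; Z3 = {0, 1, 2, 3, 5, 6}; Z4 = {0, 1, 2, 3, 5, 6, 8}; fixed.
Sat(EF recv) = {0, 1, 2, 3, 5, 6, 8}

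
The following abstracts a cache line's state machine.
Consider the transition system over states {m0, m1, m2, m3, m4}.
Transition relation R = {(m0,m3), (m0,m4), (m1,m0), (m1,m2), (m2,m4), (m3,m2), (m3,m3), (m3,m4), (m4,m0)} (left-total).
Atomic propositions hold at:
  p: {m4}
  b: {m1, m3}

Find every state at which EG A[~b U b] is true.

Sat(~b) = {m0, m2, m4}
A[~b U b]: least fixpoint, start Z0 = Sat(b) = {m1, m3}, add states in Sat(~b) with every successor in Z. Already a fixed point.
Sat(A[~b U b]) = {m1, m3}
EG A[~b U b]: greatest fixpoint, start Z0 = {m1, m3}, keep only states in Sat with some successor in Z. Z1 = {m3}; fixed.
Sat(EG A[~b U b]) = {m3}

{m3}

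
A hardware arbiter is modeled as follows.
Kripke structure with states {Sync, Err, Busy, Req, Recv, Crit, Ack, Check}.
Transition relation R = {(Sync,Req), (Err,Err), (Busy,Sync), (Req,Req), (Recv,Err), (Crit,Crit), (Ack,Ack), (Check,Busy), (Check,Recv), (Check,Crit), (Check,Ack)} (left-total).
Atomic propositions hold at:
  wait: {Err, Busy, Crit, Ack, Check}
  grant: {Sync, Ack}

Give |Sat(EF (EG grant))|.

EG grant: greatest fixpoint, start Z0 = {Sync, Ack}, keep only states in Sat with some successor in Z. Z1 = {Ack}; fixed.
Sat(EG grant) = {Ack}
EF (EG grant): least fixpoint, start Z0 = {Ack}, add states with some successor in Z. Z1 = {Ack, Check}; fixed.
Sat(EF (EG grant)) = {Ack, Check}
|Sat(EF (EG grant))| = |{Ack, Check}| = 2.

2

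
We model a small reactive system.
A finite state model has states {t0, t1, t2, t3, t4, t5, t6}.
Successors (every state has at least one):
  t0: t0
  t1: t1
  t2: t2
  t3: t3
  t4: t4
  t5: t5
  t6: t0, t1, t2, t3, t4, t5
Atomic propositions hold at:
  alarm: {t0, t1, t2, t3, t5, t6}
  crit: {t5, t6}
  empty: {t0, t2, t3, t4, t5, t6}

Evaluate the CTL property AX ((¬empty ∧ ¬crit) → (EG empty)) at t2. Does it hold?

Yes

Sat(¬empty) = {t1}
Sat(¬crit) = {t0, t1, t2, t3, t4}
Sat(¬empty ∧ ¬crit) = {t1}
EG empty: greatest fixpoint, start Z0 = {t0, t2, t3, t4, t5, t6}, keep only states in Sat with some successor in Z. Already a fixed point.
Sat(EG empty) = {t0, t2, t3, t4, t5, t6}
Sat((¬empty ∧ ¬crit) → (EG empty)) = {t0, t2, t3, t4, t5, t6}
Sat(AX ((¬empty ∧ ¬crit) → (EG empty))) = {s : every successor in {t0, t2, t3, t4, t5, t6}} = {t0, t2, t3, t4, t5}
t2 ∈ Sat(AX ((¬empty ∧ ¬crit) → (EG empty))) = {t0, t2, t3, t4, t5}, so the formula holds at t2.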